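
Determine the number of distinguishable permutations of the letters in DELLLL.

DELLLL has 6 letters with L appearing 4 times.
The number of distinct arrangements is 6!/(4!) = 720/24 = 30.

30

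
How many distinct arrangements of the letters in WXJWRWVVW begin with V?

With the first slot taken by V, it remains to arrange the other 8 letters (WXJWRWVW).
Those 8 letters have W appearing 4 times, giving (8)!/(4!) = 1680.

1680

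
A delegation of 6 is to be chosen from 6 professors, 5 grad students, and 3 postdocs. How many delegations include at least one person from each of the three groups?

2430

Total 6-person selections from all 14: C(14,6) = 3003.
Subtract selections that omit an entire group: no professors → C(8,6) = 28; no grad students → C(9,6) = 84; no postdocs → C(11,6) = 462.
Add back selections omitting two groups (i.e. drawn from a single group): C(6,6) + C(5,6) + C(3,6) = 1.
By inclusion–exclusion: 3003 − 574 + 1 = 2430.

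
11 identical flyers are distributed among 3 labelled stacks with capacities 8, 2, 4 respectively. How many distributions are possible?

By stars and bars, unrestricted non-negative solutions to x_1+…+x_3 = 11 number C(11+2,2) = 78.
Subtract solutions that violate a single cap (substitute x_i' = x_i − (cap_i+1)): x_1 ≥ 9 gives C(4,2) = 6; x_2 ≥ 3 gives C(10,2) = 45; x_3 ≥ 5 gives C(8,2) = 28. Together 79.
Add back pairs where two caps are both exceeded: 0 + 0 + 10 = 10.
By inclusion–exclusion the count is 78 − 79 + 10 = 9.

9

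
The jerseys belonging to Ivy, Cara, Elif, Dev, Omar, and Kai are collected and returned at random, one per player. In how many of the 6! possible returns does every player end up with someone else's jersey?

265

Let Aᵢ be the assignments in which player i gets their old jersey. We want the size of the complement of A₁∪…∪A_6.
By inclusion–exclusion this is Σ_{j=0}^{6} (−1)^j C(6,j)·(6−j)!.
Computing: 720 − 720 + 360 − 120 + 30 − 6 + 1 = 265.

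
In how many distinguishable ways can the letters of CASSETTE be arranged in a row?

CASSETTE has 8 letters with E appearing twice, S appearing twice, and T appearing twice.
The number of distinct arrangements is 8!/(2!·2!·2!) = 40320/8 = 5040.

5040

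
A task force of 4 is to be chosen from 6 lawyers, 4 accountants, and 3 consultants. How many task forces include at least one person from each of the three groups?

360

Total 4-person selections from all 13: C(13,4) = 715.
Subtract selections that omit an entire group: no lawyers → C(7,4) = 35; no accountants → C(9,4) = 126; no consultants → C(10,4) = 210.
Add back selections omitting two groups (i.e. drawn from a single group): C(6,4) + C(4,4) + C(3,4) = 16.
By inclusion–exclusion: 715 − 371 + 16 = 360.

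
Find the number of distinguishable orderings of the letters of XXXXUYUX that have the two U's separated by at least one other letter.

126

There are 8!/(5!·2!) = 168 arrangements of XXXXUYUX in total.
If the two U's are adjacent, glue them into one block, leaving 7 items to arrange: (7)!/(5!) = 42 ways.
Subtracting, 168 − 42 = 126 arrangements keep the U's apart.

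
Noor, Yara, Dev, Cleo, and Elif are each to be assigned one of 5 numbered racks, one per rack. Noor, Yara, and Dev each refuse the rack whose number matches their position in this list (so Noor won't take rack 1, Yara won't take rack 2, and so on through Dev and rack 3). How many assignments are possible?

Let Aᵢ (for i ∈ {1, 2, 3}) be the placements that put person i in their forbidden rack. Any j of these fix j positions, leaving (5−j)! ways to fill the rest, and there are C(3,j) ways to pick which j.
By inclusion–exclusion, the number of valid placements is Σ_{j=0}^{3} (−1)^j C(3,j)·(5−j)!.
Computing: 120 − 72 + 18 − 2 = 64.

64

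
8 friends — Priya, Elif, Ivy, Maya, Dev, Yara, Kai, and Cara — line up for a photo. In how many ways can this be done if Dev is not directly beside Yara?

30240

Of the 8! = 40320 arrangements, those with Dev and Yara adjacent number 2 × 7! = 10080 (treat the pair as a block with 2 internal orders).
So 40320 − 10080 = 30240 arrangements keep them apart.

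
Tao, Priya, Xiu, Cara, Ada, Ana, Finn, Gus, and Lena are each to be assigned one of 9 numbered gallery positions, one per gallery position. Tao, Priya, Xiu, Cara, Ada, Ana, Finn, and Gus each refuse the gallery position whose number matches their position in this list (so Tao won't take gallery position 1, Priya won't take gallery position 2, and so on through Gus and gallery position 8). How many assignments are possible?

148329

Let Aᵢ (for 1 ≤ i ≤ 8) be the placements that put person i in their forbidden gallery position. Any j of these fix j positions, leaving (9−j)! ways to fill the rest, and there are C(8,j) ways to pick which j.
By inclusion–exclusion, the number of valid placements is Σ_{j=0}^{8} (−1)^j C(8,j)·(9−j)!.
Computing: 362880 − 322560 + 141120 − 40320 + 8400 − 1344 + 168 − 16 + 1 = 148329.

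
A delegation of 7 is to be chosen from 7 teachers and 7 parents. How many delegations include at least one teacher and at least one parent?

3430

Total 7-person selections from all 14: C(14,7) = 3432.
Subtract selections that omit an entire group: no teachers → C(7,7) = 1; no parents → C(7,7) = 1.
Both groups omitted at once is impossible, so 3432 − 2 = 3430.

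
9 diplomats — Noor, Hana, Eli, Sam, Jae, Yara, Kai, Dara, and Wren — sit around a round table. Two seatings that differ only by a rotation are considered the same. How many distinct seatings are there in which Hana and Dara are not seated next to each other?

30240

All circular seatings of 9 people number (8)! = 40320.
Those with Hana next to Dara: fuse the pair into one unit and seat 8 units around a circle — 2·(7)! = 10080.
Subtracting, 40320 − 10080 = 30240.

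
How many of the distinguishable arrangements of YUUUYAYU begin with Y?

105

With the first slot taken by Y, it remains to arrange the other 7 letters (UUUYAYU).
Those 7 letters have U appearing 4 times and Y appearing twice, giving (7)!/(4!·2!) = 105.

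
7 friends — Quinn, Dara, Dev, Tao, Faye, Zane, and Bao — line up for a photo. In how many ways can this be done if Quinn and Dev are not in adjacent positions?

3600

Of the 7! = 5040 arrangements, those with Quinn and Dev adjacent number 2 × 6! = 1440 (treat the pair as a block with 2 internal orders).
So 5040 − 1440 = 3600 arrangements keep them apart.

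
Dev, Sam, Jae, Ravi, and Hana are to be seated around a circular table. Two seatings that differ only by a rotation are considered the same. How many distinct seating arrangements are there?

24

Seat Dev anywhere (absorbing the rotational symmetry), then permute the other 4: (4)! = 24.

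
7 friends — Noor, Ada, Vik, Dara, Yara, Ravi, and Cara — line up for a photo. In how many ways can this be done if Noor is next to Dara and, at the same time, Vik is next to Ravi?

Treat {Noor,Dara} as one block (2 orders) and {Vik,Ravi} as another (2 orders).
That leaves 5 units to arrange: 2 × 2 × 5! = 4 × 120 = 480.

480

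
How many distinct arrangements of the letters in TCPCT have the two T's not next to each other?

There are 5!/(2!·2!) = 30 arrangements of TCPCT in total.
Arrangements with the T's together: treat TT as one letter, giving (4)!/(2!) = 12.
Hence 30 − 12 = 18.

18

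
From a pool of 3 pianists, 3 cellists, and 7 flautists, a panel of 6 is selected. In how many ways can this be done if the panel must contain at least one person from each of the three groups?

Unrestricted: C(13,6) = 1716 ways to pick any 6 of the 13.
Subtract selections that omit an entire group: no pianists → C(10,6) = 210; no cellists → C(10,6) = 210; no flautists → C(6,6) = 1.
Add back selections omitting two groups (i.e. drawn from a single group): C(3,6) + C(3,6) + C(7,6) = 7.
By inclusion–exclusion: 1716 − 421 + 7 = 1302.

1302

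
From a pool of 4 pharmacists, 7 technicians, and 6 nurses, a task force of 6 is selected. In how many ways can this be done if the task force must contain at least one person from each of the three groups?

Unrestricted: C(17,6) = 12376 ways to pick any 6 of the 17.
Subtract selections that omit an entire group: no pharmacists → C(13,6) = 1716; no technicians → C(10,6) = 210; no nurses → C(11,6) = 462.
Add back selections omitting two groups (i.e. drawn from a single group): C(4,6) + C(7,6) + C(6,6) = 8.
By inclusion–exclusion: 12376 − 2388 + 8 = 9996.

9996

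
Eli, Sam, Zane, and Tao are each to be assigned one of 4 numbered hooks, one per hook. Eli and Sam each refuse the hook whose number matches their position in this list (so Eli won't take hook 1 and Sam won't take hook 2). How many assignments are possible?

14

Let Aᵢ (for i ∈ {1, 2}) be the placements that put person i in their forbidden hook. Any j of these fix j positions, leaving (4−j)! ways to fill the rest, and there are C(2,j) ways to pick which j.
By inclusion–exclusion, the number of valid placements is Σ_{j=0}^{2} (−1)^j C(2,j)·(4−j)!.
Computing: 24 − 12 + 2 = 14.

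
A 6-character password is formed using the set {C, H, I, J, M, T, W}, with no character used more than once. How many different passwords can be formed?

With no repetition, fill the 6 characters in order: 7 choices, then 6, down to 2.
7 × 6 × 5 × 4 × 3 × 2 = 5040.

5040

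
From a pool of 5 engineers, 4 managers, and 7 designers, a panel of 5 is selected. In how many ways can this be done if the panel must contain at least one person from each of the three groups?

Total 5-person selections from all 16: C(16,5) = 4368.
Selections missing a whole group: no engineers → C(11,5) = 462; no managers → C(12,5) = 792; no designers → C(9,5) = 126.
Add back selections omitting two groups (i.e. drawn from a single group): C(5,5) + C(4,5) + C(7,5) = 22.
By inclusion–exclusion: 4368 − 1380 + 22 = 3010.

3010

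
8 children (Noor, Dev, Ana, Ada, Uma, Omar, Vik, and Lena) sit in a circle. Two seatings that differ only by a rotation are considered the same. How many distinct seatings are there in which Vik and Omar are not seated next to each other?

3600

Without the restriction there are (7)! = 5040 seatings.
Seatings with Vik beside Omar: treat them as a block with 2 internal orders, giving 2 × (6)! = 1440.
Subtracting, 5040 − 1440 = 3600.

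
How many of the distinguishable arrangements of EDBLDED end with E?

With the last slot taken by E, it remains to arrange the other 6 letters (DBLDED).
Those 6 letters have D appearing 3 times, giving (6)!/(3!) = 120.

120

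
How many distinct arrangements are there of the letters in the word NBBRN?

NBBRN has 5 letters with B appearing twice and N appearing twice.
Dividing 5! = 120 by 2!·2! = 4 for the repeated letters gives 30.

30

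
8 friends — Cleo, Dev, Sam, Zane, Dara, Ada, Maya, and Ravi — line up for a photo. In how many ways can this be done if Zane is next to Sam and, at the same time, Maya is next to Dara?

2880

Treat {Zane,Sam} as one block (2 orders) and {Maya,Dara} as another (2 orders).
That leaves 6 units to arrange: 2 × 2 × 6! = 4 × 720 = 2880.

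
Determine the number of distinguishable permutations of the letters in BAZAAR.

120

BAZAAR has 6 letters with A appearing 3 times.
Dividing 6! = 720 by 3! = 6 for the repeated letters gives 120.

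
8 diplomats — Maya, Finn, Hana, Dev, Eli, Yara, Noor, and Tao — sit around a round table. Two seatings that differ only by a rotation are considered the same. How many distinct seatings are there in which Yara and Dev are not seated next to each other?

Without the restriction there are (7)! = 5040 seatings.
Those with Yara next to Dev: fuse the pair into one unit and seat 7 units around a circle — 2·(6)! = 1440.
Subtracting, 5040 − 1440 = 3600.

3600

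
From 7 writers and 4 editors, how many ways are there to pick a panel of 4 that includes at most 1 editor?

Split by how many editors are chosen (0 through 1).
Sum: C(4,0)·C(7,4) + C(4,1)·C(7,3) = 35 + 140 = 175.

175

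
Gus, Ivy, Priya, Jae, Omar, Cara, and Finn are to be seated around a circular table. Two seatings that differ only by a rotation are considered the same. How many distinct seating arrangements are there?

Around a circle, 7 distinct people have 7!/7 = (6)! = 720 rotationally distinct seatings.

720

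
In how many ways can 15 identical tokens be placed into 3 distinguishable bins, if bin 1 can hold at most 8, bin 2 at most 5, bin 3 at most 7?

21

Ignoring the caps, the number of non-negative solutions to x_1+…+x_3 = 15 is C(17,2) = 136.
Subtract solutions that violate a single cap (substitute x_i' = x_i − (cap_i+1)): x_1 ≥ 9 gives C(8,2) = 28; x_2 ≥ 6 gives C(11,2) = 55; x_3 ≥ 8 gives C(9,2) = 36. Together 119.
Add back pairs where two caps are both exceeded: 1 + 0 + 3 = 4.
By inclusion–exclusion the count is 136 − 119 + 4 = 21.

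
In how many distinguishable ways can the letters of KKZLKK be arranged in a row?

KKZLKK has 6 letters with K appearing 4 times.
The number of distinct arrangements is 6!/(4!) = 720/24 = 30.

30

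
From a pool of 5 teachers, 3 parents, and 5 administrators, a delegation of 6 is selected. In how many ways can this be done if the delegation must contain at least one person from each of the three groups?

Unrestricted: C(13,6) = 1716 ways to pick any 6 of the 13.
Selections missing a whole group: no teachers → C(8,6) = 28; no parents → C(10,6) = 210; no administrators → C(8,6) = 28.
Add back selections omitting two groups (i.e. drawn from a single group): C(5,6) + C(3,6) + C(5,6) = 0.
By inclusion–exclusion: 1716 − 266 + 0 = 1450.

1450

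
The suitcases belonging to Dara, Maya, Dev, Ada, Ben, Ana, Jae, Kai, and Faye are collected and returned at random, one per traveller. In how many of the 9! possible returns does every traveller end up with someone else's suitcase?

Count assignments avoiding every fixed point. For any j of the 9 travellers fixed to their own suitcase, the other 9−j can be arranged in (9−j)! ways.
By inclusion–exclusion this is Σ_{j=0}^{9} (−1)^j C(9,j)·(9−j)!.
Computing: 362880 − 362880 + 181440 − 60480 + 15120 − 3024 + 504 − 72 + 9 − 1 = 133496.

133496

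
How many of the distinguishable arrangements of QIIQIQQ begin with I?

15

With the first slot taken by I, it remains to arrange the other 6 letters (QIQIQQ).
Those 6 letters have I appearing twice and Q appearing 4 times, giving (6)!/(4!·2!) = 15.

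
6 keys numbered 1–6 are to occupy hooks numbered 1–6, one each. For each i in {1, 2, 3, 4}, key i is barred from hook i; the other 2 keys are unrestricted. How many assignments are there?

362

Let Aᵢ (for 1 ≤ i ≤ 4) be the placements that put key i in its forbidden hook. Any j of these fix j positions, leaving (6−j)! ways to fill the rest, and there are C(4,j) ways to pick which j.
By inclusion–exclusion, the number of valid placements is Σ_{j=0}^{4} (−1)^j C(4,j)·(6−j)!.
Computing: 720 − 480 + 144 − 24 + 2 = 362.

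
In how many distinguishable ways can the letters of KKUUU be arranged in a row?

Letter multiplicities in KKUUU: K×2, U×3.
So there are 5! / (3!·2!) = 10 distinguishable arrangements.

10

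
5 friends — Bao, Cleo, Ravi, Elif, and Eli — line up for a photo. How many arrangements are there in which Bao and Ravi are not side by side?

Of the 5! = 120 arrangements, those with Bao and Ravi adjacent number 2 × 4! = 48 (treat the pair as a block with 2 internal orders).
Complementary counting: 120 − 48 = 72.

72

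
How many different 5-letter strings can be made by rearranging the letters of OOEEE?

10

Letter multiplicities in OOEEE: E×3, O×2.
So there are 5! / (3!·2!) = 10 distinguishable arrangements.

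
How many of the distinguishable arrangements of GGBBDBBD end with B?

With the last slot taken by B, it remains to arrange the other 7 letters (GGBDBBD).
Those 7 letters have B appearing 3 times, D appearing twice, and G appearing twice, giving (7)!/(3!·2!·2!) = 210.

210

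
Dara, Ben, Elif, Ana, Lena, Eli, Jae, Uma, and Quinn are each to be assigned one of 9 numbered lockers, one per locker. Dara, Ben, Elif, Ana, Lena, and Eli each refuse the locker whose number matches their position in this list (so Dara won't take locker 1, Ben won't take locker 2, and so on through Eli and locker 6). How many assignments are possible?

Let Aᵢ (for 1 ≤ i ≤ 6) be the placements that put person i in their forbidden locker. Any j of these fix j positions, leaving (9−j)! ways to fill the rest, and there are C(6,j) ways to pick which j.
By inclusion–exclusion, the number of valid placements is Σ_{j=0}^{6} (−1)^j C(6,j)·(9−j)!.
Computing: 362880 − 241920 + 75600 − 14400 + 1800 − 144 + 6 = 183822.

183822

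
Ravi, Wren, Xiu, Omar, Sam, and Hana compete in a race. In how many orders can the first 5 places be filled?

There are 6 choices for 1st place, 5 for 2nd, and so on down to 2 for position 5.
That gives 6 × 5 × 4 × 3 × 2 = 720.

720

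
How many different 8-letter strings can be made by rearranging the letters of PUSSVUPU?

PUSSVUPU has 8 letters with P appearing twice, S appearing twice, and U appearing 3 times.
So there are 8! / (3!·2!·2!) = 1680 distinguishable arrangements.

1680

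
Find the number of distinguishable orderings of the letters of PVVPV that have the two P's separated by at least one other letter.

6

Total arrangements of PVVPV: 5!/(3!·2!) = 10.
If the two P's are adjacent, glue them into one block, leaving 4 items to arrange: (4)!/(3!) = 4 ways.
Hence 10 − 4 = 6.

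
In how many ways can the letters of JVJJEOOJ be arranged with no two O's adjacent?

Total arrangements of JVJJEOOJ: 8!/(4!·2!) = 840.
If the two O's are adjacent, glue them into one block, leaving 7 items to arrange: (7)!/(4!) = 210 ways.
Hence 840 − 210 = 630.

630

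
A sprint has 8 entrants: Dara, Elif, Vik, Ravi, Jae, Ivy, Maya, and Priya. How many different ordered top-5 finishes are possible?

6720

This is an ordered selection of 5 from 8: P(8,5).
That gives 8 × 7 × 6 × 5 × 4 = 6720.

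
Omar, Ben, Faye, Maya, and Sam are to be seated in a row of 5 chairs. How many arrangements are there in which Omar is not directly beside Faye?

72

Of the 5! = 120 arrangements, those with Omar and Faye adjacent number 2 × 4! = 48 (treat the pair as a block with 2 internal orders).
So 120 − 48 = 72 arrangements keep them apart.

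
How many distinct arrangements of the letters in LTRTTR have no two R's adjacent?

Total arrangements of LTRTTR: 6!/(3!·2!) = 60.
Arrangements with the R's together: treat RR as one letter, giving (5)!/(3!) = 20.
Hence 60 − 20 = 40.

40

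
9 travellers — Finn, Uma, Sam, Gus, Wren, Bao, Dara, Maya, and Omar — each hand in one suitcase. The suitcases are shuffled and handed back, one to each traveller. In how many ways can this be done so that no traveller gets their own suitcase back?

133496

Let Aᵢ be the assignments in which traveller i gets their own suitcase. We want the size of the complement of A₁∪…∪A_9.
By inclusion–exclusion this is Σ_{j=0}^{9} (−1)^j C(9,j)·(9−j)!.
Computing: 362880 − 362880 + 181440 − 60480 + 15120 − 3024 + 504 − 72 + 9 − 1 = 133496.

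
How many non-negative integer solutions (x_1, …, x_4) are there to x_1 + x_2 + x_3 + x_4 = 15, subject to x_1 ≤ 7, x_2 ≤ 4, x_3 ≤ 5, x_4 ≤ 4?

54

Without the upper bounds there are C(18,3) = 816 ways to split 15 among 4 variables.
Subtract solutions that violate a single cap (substitute x_i' = x_i − (cap_i+1)): x_1 ≥ 8 gives C(10,3) = 120; x_2 ≥ 5 gives C(13,3) = 286; x_3 ≥ 6 gives C(12,3) = 220; x_4 ≥ 5 gives C(13,3) = 286. Together 912.
Add back pairs where two caps are both exceeded: 10 + 4 + 10 + 35 + 56 + 35 = 150.
By inclusion–exclusion the count is 816 − 912 + 150 = 54.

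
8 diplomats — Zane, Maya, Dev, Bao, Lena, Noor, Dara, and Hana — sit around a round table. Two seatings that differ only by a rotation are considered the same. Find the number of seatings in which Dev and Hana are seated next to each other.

Glue Dev and Hana into a block (2 internal orders). Seating 7 units around a circle gives (6)! arrangements.
So 2 × (6)! = 2 × 720 = 1440.

1440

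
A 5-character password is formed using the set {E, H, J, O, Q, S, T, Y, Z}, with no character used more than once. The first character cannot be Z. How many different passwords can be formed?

13440

The first character has 9−1 = 8 choices (anything except Z).
The remaining 4 characters are filled from the other 8 symbols without repetition: 8 × 7 × 6 × 5 = 1680.
Total: 8 × 1680 = 13440.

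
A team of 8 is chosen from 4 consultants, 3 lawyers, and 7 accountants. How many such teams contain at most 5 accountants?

2849

Split by how many accountants are chosen (0 through 5).
Sum: C(7,0)·C(7,8) + C(7,1)·C(7,7) + C(7,2)·C(7,6) + C(7,3)·C(7,5) + C(7,4)·C(7,4) + C(7,5)·C(7,3) = 0 + 7 + 147 + 735 + 1225 + 735 = 2849.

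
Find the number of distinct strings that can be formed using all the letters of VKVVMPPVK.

VKVVMPPVK has 9 letters with K appearing twice, P appearing twice, and V appearing 4 times.
Dividing 9! = 362880 by 4!·2!·2! = 96 for the repeated letters gives 3780.

3780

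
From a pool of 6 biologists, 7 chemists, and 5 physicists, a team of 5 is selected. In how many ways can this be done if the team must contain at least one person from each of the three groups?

6055

Unrestricted: C(18,5) = 8568 ways to pick any 5 of the 18.
Subtract selections that omit an entire group: no biologists → C(12,5) = 792; no chemists → C(11,5) = 462; no physicists → C(13,5) = 1287.
Add back selections omitting two groups (i.e. drawn from a single group): C(6,5) + C(7,5) + C(5,5) = 28.
By inclusion–exclusion: 8568 − 2541 + 28 = 6055.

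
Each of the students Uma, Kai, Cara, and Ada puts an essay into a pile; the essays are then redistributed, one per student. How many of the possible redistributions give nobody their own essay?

Let Aᵢ be the assignments in which student i gets their own essay. We want the size of the complement of A₁∪…∪A_4.
By inclusion–exclusion this is Σ_{j=0}^{4} (−1)^j C(4,j)·(4−j)!.
Computing: 24 − 24 + 12 − 4 + 1 = 9.

9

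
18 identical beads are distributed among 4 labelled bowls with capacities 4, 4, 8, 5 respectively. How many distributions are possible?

Ignoring the caps, the number of non-negative solutions to x_1+…+x_4 = 18 is C(21,3) = 1330.
Subtract solutions that violate a single cap (substitute x_i' = x_i − (cap_i+1)): x_1 ≥ 5 gives C(16,3) = 560; x_2 ≥ 5 gives C(16,3) = 560; x_3 ≥ 9 gives C(12,3) = 220; x_4 ≥ 6 gives C(15,3) = 455. Together 1795.
Add back pairs where two caps are both exceeded: 165 + 35 + 120 + 35 + 120 + 20 = 495.
Subtract triples: 0 + 10 + 0 + 0 = 10.
By inclusion–exclusion the count is 1330 − 1795 + 495 − 10 = 20.

20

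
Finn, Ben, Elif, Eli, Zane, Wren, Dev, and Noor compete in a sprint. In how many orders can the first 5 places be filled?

This is an ordered selection of 5 from 8: P(8,5).
That gives 8 × 7 × 6 × 5 × 4 = 6720.

6720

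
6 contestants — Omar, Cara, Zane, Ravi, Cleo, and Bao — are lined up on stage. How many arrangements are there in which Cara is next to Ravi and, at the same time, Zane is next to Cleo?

96

Treat {Cara,Ravi} as one block (2 orders) and {Zane,Cleo} as another (2 orders).
That leaves 4 units to arrange: 2 × 2 × 4! = 4 × 24 = 96.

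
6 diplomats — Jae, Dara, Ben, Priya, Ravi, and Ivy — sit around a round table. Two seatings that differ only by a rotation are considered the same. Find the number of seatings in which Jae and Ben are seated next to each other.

Treat {Jae, Ben} as one unit (2 internal orders) and seat the resulting 5 units around the table: (4)! circular arrangements.
So 2 × (4)! = 2 × 24 = 48.

48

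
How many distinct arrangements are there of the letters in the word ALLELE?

60

The 6 letters of ALLELE have repeats: E appearing twice and L appearing 3 times.
So there are 6! / (3!·2!) = 60 distinguishable arrangements.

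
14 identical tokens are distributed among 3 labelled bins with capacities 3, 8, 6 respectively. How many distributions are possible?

Without the upper bounds there are C(16,2) = 120 ways to split 14 among 3 bins.
Subtract solutions that violate a single cap (substitute x_i' = x_i − (cap_i+1)): x_1 ≥ 4 gives C(12,2) = 66; x_2 ≥ 9 gives C(7,2) = 21; x_3 ≥ 7 gives C(9,2) = 36. Together 123.
Add back pairs where two caps are both exceeded: 3 + 10 + 0 = 13.
By inclusion–exclusion the count is 120 − 123 + 13 = 10.

10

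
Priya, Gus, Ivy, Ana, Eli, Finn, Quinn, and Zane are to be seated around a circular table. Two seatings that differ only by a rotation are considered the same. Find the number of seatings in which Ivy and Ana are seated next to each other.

1440

Glue Ivy and Ana into a block (2 internal orders). Seating 7 units around a circle gives (6)! arrangements.
So 2 × (6)! = 2 × 720 = 1440.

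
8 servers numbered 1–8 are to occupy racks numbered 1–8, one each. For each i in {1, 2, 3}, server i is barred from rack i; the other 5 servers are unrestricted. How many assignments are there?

27240

Let Aᵢ (for i ∈ {1, 2, 3}) be the placements that put server i in its forbidden rack. Any j of these fix j positions, leaving (8−j)! ways to fill the rest, and there are C(3,j) ways to pick which j.
By inclusion–exclusion, the number of valid placements is Σ_{j=0}^{3} (−1)^j C(3,j)·(8−j)!.
Computing: 40320 − 15120 + 2160 − 120 = 27240.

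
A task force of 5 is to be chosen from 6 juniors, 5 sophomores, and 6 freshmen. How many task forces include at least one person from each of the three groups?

4485

Unrestricted: C(17,5) = 6188 ways to pick any 5 of the 17.
Subtract selections that omit an entire group: no juniors → C(11,5) = 462; no sophomores → C(12,5) = 792; no freshmen → C(11,5) = 462.
Add back selections omitting two groups (i.e. drawn from a single group): C(6,5) + C(5,5) + C(6,5) = 13.
By inclusion–exclusion: 6188 − 1716 + 13 = 4485.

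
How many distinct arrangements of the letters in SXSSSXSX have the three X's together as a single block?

6

Treat the 3 copies of X as a single block. The multiset to arrange is then {XXX, S, S, S, S, S}, 6 items in all.
That gives (6)!/(5!) = 6 arrangements.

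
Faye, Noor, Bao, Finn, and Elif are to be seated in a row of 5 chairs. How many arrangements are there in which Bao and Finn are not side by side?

72

There are 5! = 120 arrangements in all. If Bao and Finn are adjacent, merging them into one block gives 2·(4)! = 48 arrangements.
Complementary counting: 120 − 48 = 72.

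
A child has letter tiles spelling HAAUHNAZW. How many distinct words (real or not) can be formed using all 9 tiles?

HAAUHNAZW has 9 letters with A appearing 3 times and H appearing twice.
The number of distinct arrangements is 9!/(3!·2!) = 362880/12 = 30240.

30240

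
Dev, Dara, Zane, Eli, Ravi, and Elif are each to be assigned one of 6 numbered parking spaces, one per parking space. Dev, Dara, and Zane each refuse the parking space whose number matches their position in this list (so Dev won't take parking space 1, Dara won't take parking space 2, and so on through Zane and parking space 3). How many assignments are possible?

426

Let Aᵢ (for i ∈ {1, 2, 3}) be the placements that put person i in their forbidden parking space. Any j of these fix j positions, leaving (6−j)! ways to fill the rest, and there are C(3,j) ways to pick which j.
By inclusion–exclusion, the number of valid placements is Σ_{j=0}^{3} (−1)^j C(3,j)·(6−j)!.
Computing: 720 − 360 + 72 − 6 = 426.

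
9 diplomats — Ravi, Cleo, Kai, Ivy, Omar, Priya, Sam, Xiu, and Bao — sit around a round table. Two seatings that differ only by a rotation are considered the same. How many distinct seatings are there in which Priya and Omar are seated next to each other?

10080

Treat {Priya, Omar} as one unit (2 internal orders) and seat the resulting 8 units around the table: (7)! circular arrangements.
So 2 × (7)! = 2 × 5040 = 10080.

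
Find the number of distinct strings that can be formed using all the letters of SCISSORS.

1680

The 8 letters of SCISSORS have repeats: S appearing 4 times.
Dividing 8! = 40320 by 4! = 24 for the repeated letters gives 1680.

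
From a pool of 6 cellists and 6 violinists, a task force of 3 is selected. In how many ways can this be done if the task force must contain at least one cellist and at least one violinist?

Total 3-person selections from all 12: C(12,3) = 220.
Selections missing a whole group: no cellists → C(6,3) = 20; no violinists → C(6,3) = 20.
Both groups omitted at once is impossible, so 220 − 40 = 180.

180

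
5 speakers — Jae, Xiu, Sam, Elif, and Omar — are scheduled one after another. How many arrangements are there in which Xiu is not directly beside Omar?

Of the 5! = 120 arrangements, those with Xiu and Omar adjacent number 2 × 4! = 48 (treat the pair as a block with 2 internal orders).
Complementary counting: 120 − 48 = 72.

72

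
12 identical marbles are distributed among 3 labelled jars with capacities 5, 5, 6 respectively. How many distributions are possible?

Ignoring the caps, the number of non-negative solutions to x_1+…+x_3 = 12 is C(14,2) = 91.
Subtract solutions that violate a single cap (substitute x_i' = x_i − (cap_i+1)): x_1 ≥ 6 gives C(8,2) = 28; x_2 ≥ 6 gives C(8,2) = 28; x_3 ≥ 7 gives C(7,2) = 21. Together 77.
Add back pairs where two caps are both exceeded: 1 + 0 + 0 = 1.
By inclusion–exclusion the count is 91 − 77 + 1 = 15.

15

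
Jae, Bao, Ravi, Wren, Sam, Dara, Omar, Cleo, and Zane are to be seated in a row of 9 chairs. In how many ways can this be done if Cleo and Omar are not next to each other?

Of the 9! = 362880 arrangements, those with Cleo and Omar adjacent number 2 × 8! = 80640 (treat the pair as a block with 2 internal orders).
Complementary counting: 362880 − 80640 = 282240.

282240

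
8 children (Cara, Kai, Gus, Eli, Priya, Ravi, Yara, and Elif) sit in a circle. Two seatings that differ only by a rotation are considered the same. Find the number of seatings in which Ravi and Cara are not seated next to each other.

Without the restriction there are (7)! = 5040 seatings.
Seatings with Ravi beside Cara: treat them as a block with 2 internal orders, giving 2 × (6)! = 1440.
Subtracting, 5040 − 1440 = 3600.

3600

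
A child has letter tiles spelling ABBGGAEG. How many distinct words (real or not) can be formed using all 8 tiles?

ABBGGAEG has 8 letters with A appearing twice, B appearing twice, and G appearing 3 times.
So there are 8! / (3!·2!·2!) = 1680 distinguishable arrangements.

1680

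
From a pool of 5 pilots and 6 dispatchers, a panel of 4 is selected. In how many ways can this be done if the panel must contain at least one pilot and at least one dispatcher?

310

Unrestricted: C(11,4) = 330 ways to pick any 4 of the 11.
Subtract selections that omit an entire group: no pilots → C(6,4) = 15; no dispatchers → C(5,4) = 5.
Both groups omitted at once is impossible, so 330 − 20 = 310.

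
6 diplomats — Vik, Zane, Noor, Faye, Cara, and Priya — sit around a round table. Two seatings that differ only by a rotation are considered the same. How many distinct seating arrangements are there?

Fix one person's seat to break rotational symmetry; the remaining 5 people can be arranged in (5)! = 120 ways.

120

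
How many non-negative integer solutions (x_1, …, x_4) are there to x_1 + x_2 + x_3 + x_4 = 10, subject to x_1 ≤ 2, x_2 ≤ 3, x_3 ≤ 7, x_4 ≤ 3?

Ignoring the caps, the number of non-negative solutions to x_1+…+x_4 = 10 is C(13,3) = 286.
Subtract solutions that violate a single cap (substitute x_i' = x_i − (cap_i+1)): x_1 ≥ 3 gives C(10,3) = 120; x_2 ≥ 4 gives C(9,3) = 84; x_3 ≥ 8 gives C(5,3) = 10; x_4 ≥ 4 gives C(9,3) = 84. Together 298.
Add back pairs where two caps are both exceeded: 20 + 0 + 20 + 0 + 10 + 0 = 50.
By inclusion–exclusion the count is 286 − 298 + 50 = 38.

38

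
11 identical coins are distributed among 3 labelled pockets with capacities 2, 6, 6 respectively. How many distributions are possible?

9

By stars and bars, unrestricted non-negative solutions to x_1+…+x_3 = 11 number C(11+2,2) = 78.
Subtract solutions that violate a single cap (substitute x_i' = x_i − (cap_i+1)): x_1 ≥ 3 gives C(10,2) = 45; x_2 ≥ 7 gives C(6,2) = 15; x_3 ≥ 7 gives C(6,2) = 15. Together 75.
Add back pairs where two caps are both exceeded: 3 + 3 + 0 = 6.
By inclusion–exclusion the count is 78 − 75 + 6 = 9.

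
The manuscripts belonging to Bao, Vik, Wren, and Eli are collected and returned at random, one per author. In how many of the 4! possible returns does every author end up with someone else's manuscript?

9

Let Aᵢ be the assignments in which author i gets their own manuscript. We want the size of the complement of A₁∪…∪A_4.
By inclusion–exclusion this is Σ_{j=0}^{4} (−1)^j C(4,j)·(4−j)!.
Computing: 24 − 24 + 12 − 4 + 1 = 9.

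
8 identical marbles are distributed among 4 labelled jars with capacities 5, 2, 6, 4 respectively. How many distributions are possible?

Without the upper bounds there are C(11,3) = 165 ways to split 8 among 4 jars.
Subtract solutions that violate a single cap (substitute x_i' = x_i − (cap_i+1)): x_1 ≥ 6 gives C(5,3) = 10; x_2 ≥ 3 gives C(8,3) = 56; x_3 ≥ 7 gives C(4,3) = 4; x_4 ≥ 5 gives C(6,3) = 20. Together 90.
Add back pairs where two caps are both exceeded: 0 + 0 + 0 + 0 + 1 + 0 = 1.
By inclusion–exclusion the count is 165 − 90 + 1 = 76.

76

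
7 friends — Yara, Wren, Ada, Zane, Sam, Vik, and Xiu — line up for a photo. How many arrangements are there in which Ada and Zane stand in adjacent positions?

Treat {Ada, Zane} as a single unit. There are 6 units to order, and the pair itself can be ordered 2 ways.
So the count is 2·(6)! = 1440.

1440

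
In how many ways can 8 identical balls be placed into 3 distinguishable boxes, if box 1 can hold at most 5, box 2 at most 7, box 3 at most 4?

Ignoring the caps, the number of non-negative solutions to x_1+…+x_3 = 8 is C(10,2) = 45.
Subtract solutions that violate a single cap (substitute x_i' = x_i − (cap_i+1)): x_1 ≥ 6 gives C(4,2) = 6; x_2 ≥ 8 gives C(2,2) = 1; x_3 ≥ 5 gives C(5,2) = 10. Together 17.
No two caps can be exceeded simultaneously, so the pair terms are all 0.
By inclusion–exclusion the count is 45 − 17 + 0 = 28.

28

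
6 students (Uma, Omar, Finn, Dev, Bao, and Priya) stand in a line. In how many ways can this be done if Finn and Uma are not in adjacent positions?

There are 6! = 720 arrangements in all. If Finn and Uma are adjacent, merging them into one block gives 2·(5)! = 240 arrangements.
So 720 − 240 = 480 arrangements keep them apart.

480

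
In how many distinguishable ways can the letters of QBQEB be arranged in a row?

Letter multiplicities in QBQEB: B×2, E×1, Q×2.
The number of distinct arrangements is 5!/(2!·2!) = 120/4 = 30.

30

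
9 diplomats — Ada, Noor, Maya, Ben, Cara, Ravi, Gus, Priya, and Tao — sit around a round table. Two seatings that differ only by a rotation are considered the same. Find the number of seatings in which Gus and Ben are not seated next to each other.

All circular seatings of 9 people number (8)! = 40320.
Those with Gus next to Ben: fuse the pair into one unit and seat 8 units around a circle — 2·(7)! = 10080.
Subtracting, 40320 − 10080 = 30240.

30240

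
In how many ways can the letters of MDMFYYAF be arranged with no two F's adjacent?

3780

There are 8!/(2!·2!·2!) = 5040 arrangements of MDMFYYAF in total.
Arrangements with the F's together: treat FF as one letter, giving (7)!/(2!·2!) = 1260.
Subtracting, 5040 − 1260 = 3780 arrangements keep the F's apart.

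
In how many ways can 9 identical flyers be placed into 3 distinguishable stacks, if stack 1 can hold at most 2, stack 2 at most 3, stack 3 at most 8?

Without the upper bounds there are C(11,2) = 55 ways to split 9 among 3 stacks.
Subtract solutions that violate a single cap (substitute x_i' = x_i − (cap_i+1)): x_1 ≥ 3 gives C(8,2) = 28; x_2 ≥ 4 gives C(7,2) = 21; x_3 ≥ 9 gives C(2,2) = 1. Together 50.
Add back pairs where two caps are both exceeded: 6 + 0 + 0 = 6.
By inclusion–exclusion the count is 55 − 50 + 6 = 11.

11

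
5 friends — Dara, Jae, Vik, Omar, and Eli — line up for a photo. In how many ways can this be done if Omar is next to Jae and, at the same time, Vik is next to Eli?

Treat {Omar,Jae} as one block (2 orders) and {Vik,Eli} as another (2 orders).
That leaves 3 units to arrange: 2 × 2 × 3! = 4 × 6 = 24.

24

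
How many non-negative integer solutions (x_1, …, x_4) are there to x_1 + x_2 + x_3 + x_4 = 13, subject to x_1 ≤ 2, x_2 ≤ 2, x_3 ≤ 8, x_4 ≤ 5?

Without the upper bounds there are C(16,3) = 560 ways to split 13 among 4 variables.
Subtract solutions that violate a single cap (substitute x_i' = x_i − (cap_i+1)): x_1 ≥ 3 gives C(13,3) = 286; x_2 ≥ 3 gives C(13,3) = 286; x_3 ≥ 9 gives C(7,3) = 35; x_4 ≥ 6 gives C(10,3) = 120. Together 727.
Add back pairs where two caps are both exceeded: 120 + 4 + 35 + 4 + 35 + 0 = 198.
Subtract triples: 0 + 4 + 0 + 0 = 4.
By inclusion–exclusion the count is 560 − 727 + 198 − 4 = 27.

27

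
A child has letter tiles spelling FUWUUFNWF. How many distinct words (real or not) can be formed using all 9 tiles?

5040

FUWUUFNWF has 9 letters with F appearing 3 times, U appearing 3 times, and W appearing twice.
Dividing 9! = 362880 by 3!·3!·2! = 72 for the repeated letters gives 5040.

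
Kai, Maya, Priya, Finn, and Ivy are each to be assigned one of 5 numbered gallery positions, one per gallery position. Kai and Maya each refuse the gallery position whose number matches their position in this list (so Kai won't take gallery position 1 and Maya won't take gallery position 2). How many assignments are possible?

78

Let Aᵢ (for i ∈ {1, 2}) be the placements that put person i in their forbidden gallery position. Any j of these fix j positions, leaving (5−j)! ways to fill the rest, and there are C(2,j) ways to pick which j.
By inclusion–exclusion, the number of valid placements is Σ_{j=0}^{2} (−1)^j C(2,j)·(5−j)!.
Computing: 120 − 48 + 6 = 78.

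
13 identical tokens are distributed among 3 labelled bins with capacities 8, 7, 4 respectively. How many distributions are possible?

By stars and bars, unrestricted non-negative solutions to x_1+…+x_3 = 13 number C(13+2,2) = 105.
Subtract solutions that violate a single cap (substitute x_i' = x_i − (cap_i+1)): x_1 ≥ 9 gives C(6,2) = 15; x_2 ≥ 8 gives C(7,2) = 21; x_3 ≥ 5 gives C(10,2) = 45. Together 81.
Add back pairs where two caps are both exceeded: 0 + 0 + 1 = 1.
By inclusion–exclusion the count is 105 − 81 + 1 = 25.

25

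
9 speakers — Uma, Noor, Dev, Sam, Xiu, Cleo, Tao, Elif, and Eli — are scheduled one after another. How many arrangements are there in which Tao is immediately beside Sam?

Glue Tao and Sam into one block (2 internal orders), leaving 8 units to arrange in a row.
That gives 2 × 8! = 2 × 40320 = 80640.

80640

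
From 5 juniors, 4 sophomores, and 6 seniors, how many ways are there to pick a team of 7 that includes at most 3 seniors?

4950

Split by how many seniors are chosen (0 through 3).
Sum: C(6,0)·C(9,7) + C(6,1)·C(9,6) + C(6,2)·C(9,5) + C(6,3)·C(9,4) = 36 + 504 + 1890 + 2520 = 4950.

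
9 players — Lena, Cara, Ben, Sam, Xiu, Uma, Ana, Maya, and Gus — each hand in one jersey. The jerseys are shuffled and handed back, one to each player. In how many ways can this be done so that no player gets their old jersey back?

133496

Let Aᵢ be the assignments in which player i gets their old jersey. We want the size of the complement of A₁∪…∪A_9.
By inclusion–exclusion this is Σ_{j=0}^{9} (−1)^j C(9,j)·(9−j)!.
Computing: 362880 − 362880 + 181440 − 60480 + 15120 − 3024 + 504 − 72 + 9 − 1 = 133496.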